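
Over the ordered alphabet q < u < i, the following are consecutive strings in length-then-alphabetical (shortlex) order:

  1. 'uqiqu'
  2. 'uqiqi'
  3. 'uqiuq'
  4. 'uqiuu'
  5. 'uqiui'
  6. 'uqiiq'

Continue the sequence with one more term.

Treat uqiiq as a base-3 numeral over the given alphabet and add one, carrying through any trailing i's.

uqiiu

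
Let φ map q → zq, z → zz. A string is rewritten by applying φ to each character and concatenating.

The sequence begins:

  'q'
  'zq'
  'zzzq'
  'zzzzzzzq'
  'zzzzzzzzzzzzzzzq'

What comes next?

Replace each of the 16 characters of zzzzzzzzzzzzzzzq in place — zz zz zz zz zz zz zz zz zz zz zz zz zz zz zz zq — and concatenate.

zzzzzzzzzzzzzzzzzzzzzzzzzzzzzzzq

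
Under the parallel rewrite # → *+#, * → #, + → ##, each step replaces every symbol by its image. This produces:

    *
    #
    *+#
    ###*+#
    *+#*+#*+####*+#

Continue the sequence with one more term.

###*+####*+####*+#*+#*+#*+####*+#

Applying the rule to each of the 15 symbols of *+#*+#*+####*+# gives the pieces # ## *+# # ## *+# # ## *+# *+# *+# *+# # ## *+#, which concatenate to the answer.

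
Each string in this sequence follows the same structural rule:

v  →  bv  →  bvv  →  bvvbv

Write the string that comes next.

Each term (from the third on) is the previous term followed by the one before it: term 3 = bv·v = bvv.
The next term joins bvvbv and bvv.

bvvbvbvv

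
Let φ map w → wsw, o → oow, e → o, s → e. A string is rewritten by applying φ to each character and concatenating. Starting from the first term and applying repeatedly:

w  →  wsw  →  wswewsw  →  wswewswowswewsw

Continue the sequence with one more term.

wswewswowswewswoowwswewswowswewsw

φ(wswewswowswewsw) expands symbol-by-symbol to wsw e wsw o wsw e wsw oow wsw e wsw o wsw e wsw; joining the 15 pieces gives the next term.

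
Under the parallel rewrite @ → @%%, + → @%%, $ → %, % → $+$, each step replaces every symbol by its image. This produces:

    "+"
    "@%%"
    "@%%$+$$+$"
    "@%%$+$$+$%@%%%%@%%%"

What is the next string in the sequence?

Rewriting the 19 symbols of @%%$+$$+$%@%%%%@%%% one by one yields @%% $+$ $+$ % @%% % % @%% % $+$ @%% $+$ $+$ $+$ $+$ @%% $+$ $+$ $+$; concatenated:

@%%$+$$+$%@%%%%@%%%$+$@%%$+$$+$$+$$+$@%%$+$$+$$+$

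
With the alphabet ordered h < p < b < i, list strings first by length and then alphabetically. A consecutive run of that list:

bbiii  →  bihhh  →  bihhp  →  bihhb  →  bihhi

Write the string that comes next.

Treat bihhi as a base-4 numeral over the given alphabet and add one, carrying through any trailing i's.

bihph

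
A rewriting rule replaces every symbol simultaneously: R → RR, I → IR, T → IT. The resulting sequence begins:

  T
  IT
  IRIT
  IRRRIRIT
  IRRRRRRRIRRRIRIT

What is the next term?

Replace each of the 16 characters of IRRRRRRRIRRRIRIT in place — IR RR RR RR RR RR RR RR IR RR RR RR IR RR IR IT — and concatenate.

IRRRRRRRRRRRRRRRIRRRRRRRIRRRIRIT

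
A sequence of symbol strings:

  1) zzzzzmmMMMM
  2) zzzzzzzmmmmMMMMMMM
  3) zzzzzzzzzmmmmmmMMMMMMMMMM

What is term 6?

zzzzzzzzzzzzzzzmmmmmmmmmmmmMMMMMMMMMMMMMMMMMMM

Reading off run lengths: z runs 5, 7, 9; m runs 2, 4, 6; M runs 4, 7, 10 — each is linear in n (n = 1, 2, …).
For term 6, n = 6, so the run lengths are 15, 12, 19.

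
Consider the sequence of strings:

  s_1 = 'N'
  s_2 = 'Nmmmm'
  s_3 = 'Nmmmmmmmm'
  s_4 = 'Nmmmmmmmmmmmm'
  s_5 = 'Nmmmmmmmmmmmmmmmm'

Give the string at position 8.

Nmmmmmmmmmmmmmmmmmmmmmmmmmmmm

Each term is the previous one with mmmm appended.
From Nmmmmmmmmmmmmmmmm, 3 further steps: Nmmmmmmmmmmmmmmmm → Nmmmmmmmmmmmmmmmmmmmm → Nmmmmmmmmmmmmmmmmmmmmmmmm → (answer).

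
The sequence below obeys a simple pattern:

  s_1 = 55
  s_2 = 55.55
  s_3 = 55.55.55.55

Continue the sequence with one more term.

55.55.55.55.55.55.55.55

Every step duplicates the string with '.' between the halves.
One more doubling of 55.55.55.55 gives the answer.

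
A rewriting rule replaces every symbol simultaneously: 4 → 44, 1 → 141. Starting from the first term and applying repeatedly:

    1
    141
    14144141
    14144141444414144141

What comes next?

Rewriting the 20 symbols of 14144141444414144141 one by one yields 141 44 141 44 44 141 44 141 44 44 44 44 141 44 141 44 44 141 44 141; concatenated:

141441414444141441414444444414144141444414144141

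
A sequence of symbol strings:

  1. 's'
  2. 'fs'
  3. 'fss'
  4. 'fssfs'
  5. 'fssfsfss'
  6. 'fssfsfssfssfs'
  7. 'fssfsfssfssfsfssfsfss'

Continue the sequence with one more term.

From term 3 onward, concatenate the last term with the second-to-last: fs·s = fss, fss·fs = fssfs, …
Continuing: fssfsfssfssfsfssfsfss · fssfsfssfssfs gives term 8.

fssfsfssfssfsfssfsfssfssfsfssfssfs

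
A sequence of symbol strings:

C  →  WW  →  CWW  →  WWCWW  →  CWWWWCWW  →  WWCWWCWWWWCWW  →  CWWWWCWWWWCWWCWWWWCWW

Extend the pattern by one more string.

WWCWWCWWWWCWWCWWWWCWWWWCWWCWWWWCWW

This is a Fibonacci-style word recurrence s(k) = s(k−2)·s(k−1): e.g. C·WW = CWW.
Continuing: WWCWWCWWWWCWW · CWWWWCWWWWCWWCWWWWCWW gives term 8.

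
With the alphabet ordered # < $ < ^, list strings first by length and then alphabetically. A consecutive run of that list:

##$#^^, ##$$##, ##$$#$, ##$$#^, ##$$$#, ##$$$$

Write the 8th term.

Stepping forward 2 times from ##$$$$: ##$$$$ → ##$$$^, then the target.

##$$^#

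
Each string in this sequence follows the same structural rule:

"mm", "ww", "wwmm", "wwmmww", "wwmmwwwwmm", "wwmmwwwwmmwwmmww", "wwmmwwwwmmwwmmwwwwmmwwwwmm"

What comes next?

wwmmwwwwmmwwmmwwwwmmwwwwmmwwmmwwwwmmwwmmww

Each term (from the third on) is the previous term followed by the one before it: term 3 = ww·mm = wwmm.
The next term joins wwmmwwwwmmwwmmwwwwmmwwwwmm and wwmmwwwwmmwwmmww.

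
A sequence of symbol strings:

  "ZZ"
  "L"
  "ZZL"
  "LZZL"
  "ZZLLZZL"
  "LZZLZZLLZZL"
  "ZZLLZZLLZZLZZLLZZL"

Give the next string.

Each term (from the third on) is the two preceding terms concatenated in order: term 3 = ZZ·L = ZZL.
So term 8 is LZZLZZLLZZL·ZZLLZZLLZZLZZLLZZL.

LZZLZZLLZZLZZLLZZLLZZLZZLLZZL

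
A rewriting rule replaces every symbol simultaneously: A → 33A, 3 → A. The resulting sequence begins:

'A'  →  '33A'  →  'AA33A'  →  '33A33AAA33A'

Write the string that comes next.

AA33AAA33A33A33AAA33A

Expanding 33A33AAA33A: 3→A, 3→A, A→33A, 3→A, 3→A, A→33A, A→33A, A→33A, 3→A, 3→A, A→33A. Concatenated: A A 33A A A 33A 33A 33A A A 33A.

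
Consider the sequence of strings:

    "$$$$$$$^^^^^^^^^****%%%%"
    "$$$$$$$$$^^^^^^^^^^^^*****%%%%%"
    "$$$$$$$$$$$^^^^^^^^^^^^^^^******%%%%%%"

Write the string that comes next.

$$$$$$$$$$$$$^^^^^^^^^^^^^^^^^^*******%%%%%%%

Reading off run lengths: $ runs 7, 9, 11; ^ runs 9, 12, 15; * runs 4, 5, 6; % runs 4, 5, 6 — each is linear in n, where the shown terms are n = 3, 4, 5.
Setting n = 6 gives 13, 18, 7, 7 characters in each block.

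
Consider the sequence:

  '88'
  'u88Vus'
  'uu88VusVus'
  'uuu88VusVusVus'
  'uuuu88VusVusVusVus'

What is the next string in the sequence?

s(k+1) = u·s(k)·Vus, so each term gains u as a prefix and Vus as a suffix.
One more step from uuuu88VusVusVusVus gives the answer.

uuuuu88VusVusVusVusVus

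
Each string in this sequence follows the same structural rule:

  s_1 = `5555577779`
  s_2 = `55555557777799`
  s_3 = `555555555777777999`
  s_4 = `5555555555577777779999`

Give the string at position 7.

Reading off run lengths: 5 runs 5, 7, 9, 11; 7 runs 4, 5, 6, 7; 9 runs 1, 2, 3, 4 — each is linear in n, where the shown terms are n = 2, 3, 4, 5.
For term 7, n = 8, so the run lengths are 17, 10, 7.

5555555555555555577777777779999999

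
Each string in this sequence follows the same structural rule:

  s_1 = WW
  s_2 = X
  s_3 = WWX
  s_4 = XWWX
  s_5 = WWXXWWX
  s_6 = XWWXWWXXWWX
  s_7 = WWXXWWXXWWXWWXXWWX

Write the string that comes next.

XWWXWWXXWWXWWXXWWXXWWXWWXXWWX

Each term (from the third on) is the two preceding terms concatenated in order: term 3 = WW·X = WWX.
So term 8 is XWWXWWXXWWX·WWXXWWXXWWXWWXXWWX.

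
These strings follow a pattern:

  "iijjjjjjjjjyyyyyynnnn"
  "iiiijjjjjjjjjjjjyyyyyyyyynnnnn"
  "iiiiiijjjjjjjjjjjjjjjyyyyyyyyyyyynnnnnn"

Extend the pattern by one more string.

Reading off run lengths: i runs 2, 4, 6; j runs 9, 12, 15; y runs 6, 9, 12; n runs 4, 5, 6 — each is linear in n, where the shown terms are n = 2, 3, 4.
At n = 5 the blocks have lengths 8, 18, 15, 7.

iiiiiiiijjjjjjjjjjjjjjjjjjyyyyyyyyyyyyyyynnnnnnn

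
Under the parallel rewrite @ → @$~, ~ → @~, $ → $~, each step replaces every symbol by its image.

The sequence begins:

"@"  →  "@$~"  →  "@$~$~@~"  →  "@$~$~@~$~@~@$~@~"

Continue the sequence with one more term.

@$~$~@~$~@~@$~@~$~@~@$~@~@$~$~@~@$~@~

φ(@$~$~@~$~@~@$~@~) expands symbol-by-symbol to @$~ $~ @~ $~ @~ @$~ @~ $~ @~ @$~ @~ @$~ $~ @~ @$~ @~; joining the 16 pieces gives the next term.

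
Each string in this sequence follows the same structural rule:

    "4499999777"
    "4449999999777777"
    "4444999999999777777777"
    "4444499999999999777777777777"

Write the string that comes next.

Each string has the form 4^{n+1} 9^{2n+3} 7^{3n} (n = 1, 2, …).
For the next term, n = 5, so the run lengths are 6, 13, 15.

4444449999999999999777777777777777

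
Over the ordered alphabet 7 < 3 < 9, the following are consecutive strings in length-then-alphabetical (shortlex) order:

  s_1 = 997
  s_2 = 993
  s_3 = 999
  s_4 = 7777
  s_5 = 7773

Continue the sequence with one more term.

7779

Find the rightmost character of 7773 below 9, bump it to the next letter, and reset everything to its right to 7.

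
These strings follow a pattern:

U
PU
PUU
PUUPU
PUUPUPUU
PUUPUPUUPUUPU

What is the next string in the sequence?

PUUPUPUUPUUPUPUUPUPUU

This is a Fibonacci-style word recurrence s(k) = s(k−1)·s(k−2): e.g. PU·U = PUU.
So term 7 is PUUPUPUUPUUPU·PUUPUPUU.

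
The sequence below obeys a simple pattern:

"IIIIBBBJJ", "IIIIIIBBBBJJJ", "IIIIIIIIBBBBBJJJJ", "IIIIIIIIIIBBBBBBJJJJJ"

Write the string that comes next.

IIIIIIIIIIIIBBBBBBBJJJJJJ

Reading off run lengths: I runs 4, 6, 8, 10; B runs 3, 4, 5, 6; J runs 2, 3, 4, 5 — each is linear in n, where the shown terms are n = 2, 3, 4, 5.
For the next term, n = 6, so the run lengths are 12, 7, 6.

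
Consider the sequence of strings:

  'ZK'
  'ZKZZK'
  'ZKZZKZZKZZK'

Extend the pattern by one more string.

ZKZZKZZKZZKZZKZZKZZKZZK

s(k+1) = s(k)·Z·s(k) — each term doubles the last with 'Z' between the halves.
So the next term is two copies of ZKZZKZZKZZK with 'Z' between the halves.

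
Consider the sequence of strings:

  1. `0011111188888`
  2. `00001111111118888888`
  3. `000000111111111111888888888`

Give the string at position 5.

Each string has the form 0^{2n} 1^{3n+3} 8^{2n+3} (n = 1, 2, …).
At n = 5 the blocks have lengths 10, 18, 13.

00000000001111111111111111118888888888888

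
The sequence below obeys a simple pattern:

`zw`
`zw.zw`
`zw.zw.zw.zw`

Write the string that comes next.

zw.zw.zw.zw.zw.zw.zw.zw

Each string is two copies of the previous one joined by '.'.
So the next term is two copies of zw.zw.zw.zw with '.' between the halves.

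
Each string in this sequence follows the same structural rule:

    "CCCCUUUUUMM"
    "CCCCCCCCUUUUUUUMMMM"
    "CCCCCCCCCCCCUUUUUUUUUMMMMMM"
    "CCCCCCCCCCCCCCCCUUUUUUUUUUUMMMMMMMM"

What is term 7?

CCCCCCCCCCCCCCCCCCCCCCCCCCCCUUUUUUUUUUUUUUUUUMMMMMMMMMMMMMM

Each string has the form C^{4n} U^{2n+3} M^{2n} (n = 1, 2, …).
For term 7, n = 7, so the run lengths are 28, 17, 14.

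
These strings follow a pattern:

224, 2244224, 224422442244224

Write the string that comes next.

Every step duplicates the string with '4' between the halves.
Doubling 224422442244224 with '4' between the halves:

2244224422442244224422442244224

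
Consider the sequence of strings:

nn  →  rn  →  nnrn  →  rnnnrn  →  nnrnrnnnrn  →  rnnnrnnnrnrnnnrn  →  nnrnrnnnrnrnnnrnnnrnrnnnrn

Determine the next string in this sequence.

This is a Fibonacci-style word recurrence s(k) = s(k−2)·s(k−1): e.g. nn·rn = nnrn.
The next term joins rnnnrnnnrnrnnnrn and nnrnrnnnrnrnnnrnnnrnrnnnrn.

rnnnrnnnrnrnnnrnnnrnrnnnrnrnnnrnnnrnrnnnrn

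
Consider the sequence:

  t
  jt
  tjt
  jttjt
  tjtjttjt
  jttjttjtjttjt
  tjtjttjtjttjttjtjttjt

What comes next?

This is a Fibonacci-style word recurrence s(k) = s(k−2)·s(k−1): e.g. t·jt = tjt.
So term 8 is jttjttjtjttjt·tjtjttjtjttjttjtjttjt.

jttjttjtjttjttjtjttjtjttjttjtjttjt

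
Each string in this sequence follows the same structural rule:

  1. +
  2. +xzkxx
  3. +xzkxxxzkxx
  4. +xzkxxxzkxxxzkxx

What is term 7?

+xzkxxxzkxxxzkxxxzkxxxzkxxxzkxx

Every step adds xzkxx to the end: s(k+1) = s(k)·xzkxx.
From +xzkxxxzkxxxzkxx, 3 further steps: +xzkxxxzkxxxzkxx → +xzkxxxzkxxxzkxxxzkxx → +xzkxxxzkxxxzkxxxzkxxxzkxx → (answer).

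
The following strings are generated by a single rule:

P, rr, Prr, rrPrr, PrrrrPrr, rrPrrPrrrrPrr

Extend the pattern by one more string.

PrrrrPrrrrPrrPrrrrPrr

From term 3 onward, concatenate the second-to-last term with the last: P·rr = Prr, rr·Prr = rrPrr, …
So term 7 is PrrrrPrr·rrPrrPrrrrPrr.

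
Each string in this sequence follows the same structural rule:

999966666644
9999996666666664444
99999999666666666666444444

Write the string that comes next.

Each string has the form 9^{2n} 6^{3n} 4^{2n-2}, where the shown terms are n = 2, 3, 4.
For the next term, n = 5, so the run lengths are 10, 15, 8.

999999999966666666666666644444444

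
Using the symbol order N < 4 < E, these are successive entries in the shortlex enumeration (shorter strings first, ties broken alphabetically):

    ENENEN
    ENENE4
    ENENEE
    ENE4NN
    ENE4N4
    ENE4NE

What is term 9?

ENE44E

Advancing 3 positions from ENE4NE through ENE4NE → ENE44N → ENE444 reaches term 9.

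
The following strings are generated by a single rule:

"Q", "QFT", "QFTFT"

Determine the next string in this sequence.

The strings grow by a fixed suffix FT each time.
One more step from QFTFT gives the answer.

QFTFTFT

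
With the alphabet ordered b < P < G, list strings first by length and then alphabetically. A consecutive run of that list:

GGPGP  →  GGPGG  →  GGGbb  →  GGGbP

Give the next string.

GGGbG

Treat GGGbP as a base-3 numeral over the given alphabet and add one, carrying through any trailing G's.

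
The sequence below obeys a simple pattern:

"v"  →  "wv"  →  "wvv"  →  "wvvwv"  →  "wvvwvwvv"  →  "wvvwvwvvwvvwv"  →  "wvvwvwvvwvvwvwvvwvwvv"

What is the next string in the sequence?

From term 3 onward, concatenate the last term with the second-to-last: wv·v = wvv, wvv·wv = wvvwv, …
So term 8 is wvvwvwvvwvvwvwvvwvwvv·wvvwvwvvwvvwv.

wvvwvwvvwvvwvwvvwvwvvwvvwvwvvwvvwv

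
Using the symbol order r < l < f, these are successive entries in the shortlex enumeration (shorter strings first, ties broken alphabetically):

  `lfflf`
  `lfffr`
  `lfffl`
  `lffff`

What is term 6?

frrrl

Stepping forward 2 times from lffff: lffff → frrrr, then the target.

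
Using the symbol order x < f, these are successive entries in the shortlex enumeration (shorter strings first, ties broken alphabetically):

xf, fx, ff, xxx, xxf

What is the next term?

xfx

The successor of xxf increments the rightmost position that isn't already f and resets every position after it to x.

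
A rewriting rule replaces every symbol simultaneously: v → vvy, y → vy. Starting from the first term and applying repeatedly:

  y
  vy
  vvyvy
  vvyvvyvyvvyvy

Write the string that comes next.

Replace each of the 13 characters of vvyvvyvyvvyvy in place — vvy vvy vy vvy vvy vy vvy vy vvy vvy vy vvy vy — and concatenate.

vvyvvyvyvvyvvyvyvvyvyvvyvvyvyvvyvy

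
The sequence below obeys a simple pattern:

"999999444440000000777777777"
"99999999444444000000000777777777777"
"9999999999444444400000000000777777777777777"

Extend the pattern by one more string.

999999999999444444440000000000000777777777777777777

Each string has the form 9^{2n} 4^{n+2} 0^{2n+1} 7^{3n}, where the shown terms are n = 3, 4, 5.
For the next term, n = 6, so the run lengths are 12, 8, 13, 18.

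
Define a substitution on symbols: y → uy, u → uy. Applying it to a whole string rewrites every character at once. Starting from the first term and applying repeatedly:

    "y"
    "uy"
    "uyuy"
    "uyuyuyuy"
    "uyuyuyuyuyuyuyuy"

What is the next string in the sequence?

uyuyuyuyuyuyuyuyuyuyuyuyuyuyuyuy

Applying the rule to each of the 16 symbols of uyuyuyuyuyuyuyuy gives the pieces uy uy uy uy uy uy uy uy uy uy uy uy uy uy uy uy, which concatenate to the answer.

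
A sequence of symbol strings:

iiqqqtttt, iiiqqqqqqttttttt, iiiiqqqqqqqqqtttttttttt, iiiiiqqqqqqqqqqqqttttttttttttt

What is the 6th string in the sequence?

iiiiiiiqqqqqqqqqqqqqqqqqqttttttttttttttttttt

Reading off run lengths: i runs 2, 3, 4, 5; q runs 3, 6, 9, 12; t runs 4, 7, 10, 13 — each is linear in n (n = 1, 2, …).
At n = 6 the blocks have lengths 7, 18, 19.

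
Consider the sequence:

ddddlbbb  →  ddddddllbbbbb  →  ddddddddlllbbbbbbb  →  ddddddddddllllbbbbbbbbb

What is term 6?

ddddddddddddddllllllbbbbbbbbbbbbb

Each string has the form d^{2n+2} l^{n} b^{2n+1} (n = 1, 2, …).
At n = 6 the blocks have lengths 14, 6, 13.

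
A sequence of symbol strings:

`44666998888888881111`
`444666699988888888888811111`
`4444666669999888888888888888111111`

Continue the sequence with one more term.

The n-th term is n 4's then n+1 6's then n 9's then 3n+3 8's then n+2 1's, where the shown terms are n = 2, 3, 4.
For the next term, n = 5, so the run lengths are 5, 6, 5, 18, 7.

44444666666999998888888888888888881111111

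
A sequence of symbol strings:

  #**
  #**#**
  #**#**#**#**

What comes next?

Every step duplicates the string.
One more doubling of #**#**#**#** gives the answer.

#**#**#**#**#**#**#**#**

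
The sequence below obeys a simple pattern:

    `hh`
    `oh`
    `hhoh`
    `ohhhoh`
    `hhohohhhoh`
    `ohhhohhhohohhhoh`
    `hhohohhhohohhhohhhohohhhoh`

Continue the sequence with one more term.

ohhhohhhohohhhohhhohohhhohohhhohhhohohhhoh

This is a Fibonacci-style word recurrence s(k) = s(k−2)·s(k−1): e.g. hh·oh = hhoh.
So term 8 is ohhhohhhohohhhoh·hhohohhhohohhhohhhohohhhoh.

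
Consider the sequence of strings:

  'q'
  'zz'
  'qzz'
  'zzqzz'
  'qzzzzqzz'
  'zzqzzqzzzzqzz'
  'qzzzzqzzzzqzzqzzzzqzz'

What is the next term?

zzqzzqzzzzqzzqzzzzqzzzzqzzqzzzzqzz

Each term (from the third on) is the two preceding terms concatenated in order: term 3 = q·zz = qzz.
Continuing: zzqzzqzzzzqzz · qzzzzqzzzzqzzqzzzzqzz gives term 8.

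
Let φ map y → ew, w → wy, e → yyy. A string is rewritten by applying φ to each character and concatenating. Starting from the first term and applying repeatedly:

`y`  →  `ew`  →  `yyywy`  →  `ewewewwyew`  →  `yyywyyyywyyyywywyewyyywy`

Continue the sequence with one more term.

ewewewwyewewewewwyewewewewwyewwyewyyywyewewewwyew

Replace each of the 24 characters of yyywyyyywyyyywywyewyyywy in place — ew ew ew wy ew ew ew ew wy ew ew ew ew wy ew wy ew yyy wy ew ew ew wy ew — and concatenate.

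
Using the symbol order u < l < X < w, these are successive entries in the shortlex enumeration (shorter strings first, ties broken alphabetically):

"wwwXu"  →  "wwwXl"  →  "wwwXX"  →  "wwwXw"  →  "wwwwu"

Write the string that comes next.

wwwwl

Treat wwwwu as a base-4 numeral over the given alphabet and add one, carrying through any trailing w's.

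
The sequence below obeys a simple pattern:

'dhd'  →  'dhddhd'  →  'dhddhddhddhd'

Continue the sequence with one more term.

Every step duplicates the string.
Doubling dhddhddhddhd:

dhddhddhddhddhddhddhddhd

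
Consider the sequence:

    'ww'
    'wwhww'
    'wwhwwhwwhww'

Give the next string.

Every step duplicates the string with 'h' between the halves.
Doubling wwhwwhwwhww with 'h' between the halves:

wwhwwhwwhwwhwwhwwhwwhww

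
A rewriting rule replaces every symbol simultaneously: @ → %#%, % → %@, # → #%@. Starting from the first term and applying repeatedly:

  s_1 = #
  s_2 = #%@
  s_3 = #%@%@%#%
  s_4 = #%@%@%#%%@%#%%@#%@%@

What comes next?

#%@%@%#%%@%#%%@#%@%@%@%#%%@#%@%@%@%#%#%@%@%#%%@%#%

Replace each of the 20 characters of #%@%@%#%%@%#%%@#%@%@ in place — #%@ %@ %#% %@ %#% %@ #%@ %@ %@ %#% %@ #%@ %@ %@ %#% #%@ %@ %#% %@ %#% — and concatenate.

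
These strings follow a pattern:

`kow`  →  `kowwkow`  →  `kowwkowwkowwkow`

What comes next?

Every step duplicates the string with 'w' between the halves.
So the next term is two copies of kowwkowwkowwkow with 'w' between the halves.

kowwkowwkowwkowwkowwkowwkowwkow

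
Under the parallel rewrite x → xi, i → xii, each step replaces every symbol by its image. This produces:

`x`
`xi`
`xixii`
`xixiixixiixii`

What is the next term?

Applying the rule to each of the 13 symbols of xixiixixiixii gives the pieces xi xii xi xii xii xi xii xi xii xii xi xii xii, which concatenate to the answer.

xixiixixiixiixixiixixiixiixixiixii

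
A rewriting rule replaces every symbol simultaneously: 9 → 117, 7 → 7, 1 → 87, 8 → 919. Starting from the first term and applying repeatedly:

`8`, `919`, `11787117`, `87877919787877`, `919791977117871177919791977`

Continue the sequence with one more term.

Rewriting the 27 symbols of 919791977117871177919791977 one by one yields 117 87 117 7 117 87 117 7 7 87 87 7 919 7 87 87 7 7 117 87 117 7 117 87 117 7 7; concatenated:

11787117711787117778787791978787771178711771178711777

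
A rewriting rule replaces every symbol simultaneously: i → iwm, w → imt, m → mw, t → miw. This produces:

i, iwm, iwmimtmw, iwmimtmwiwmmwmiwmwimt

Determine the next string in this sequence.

iwmimtmwiwmmwmiwmwimtiwmimtmwmwimtmwiwmimtmwimtiwmmwmiw

Replace each of the 21 characters of iwmimtmwiwmmwmiwmwimt in place — iwm imt mw iwm mw miw mw imt iwm imt mw mw imt mw iwm imt mw imt iwm mw miw — and concatenate.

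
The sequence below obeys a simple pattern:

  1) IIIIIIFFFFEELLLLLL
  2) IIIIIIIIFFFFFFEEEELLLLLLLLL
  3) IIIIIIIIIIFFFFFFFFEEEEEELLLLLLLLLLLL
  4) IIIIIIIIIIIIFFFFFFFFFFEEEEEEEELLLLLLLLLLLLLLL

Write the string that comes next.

IIIIIIIIIIIIIIFFFFFFFFFFFFEEEEEEEEEELLLLLLLLLLLLLLLLLL

Each string has the form I^{2n+2} F^{2n} E^{2n-2} L^{3n}, where the shown terms are n = 2, 3, 4, 5.
For the next term, n = 6, so the run lengths are 14, 12, 10, 18.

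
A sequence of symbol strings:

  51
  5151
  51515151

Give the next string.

5151515151515151

Every step duplicates the string.
One more doubling of 51515151 gives the answer.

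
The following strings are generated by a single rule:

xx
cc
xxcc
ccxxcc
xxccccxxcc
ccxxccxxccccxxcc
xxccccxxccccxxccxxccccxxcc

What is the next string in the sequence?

This is a Fibonacci-style word recurrence s(k) = s(k−2)·s(k−1): e.g. xx·cc = xxcc.
So term 8 is ccxxccxxccccxxcc·xxccccxxccccxxccxxccccxxcc.

ccxxccxxccccxxccxxccccxxccccxxccxxccccxxcc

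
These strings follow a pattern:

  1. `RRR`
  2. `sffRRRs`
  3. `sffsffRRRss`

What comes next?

sffsffsffRRRsss

Every step adds sff to the front and s to the end of the previous string.
One more step from sffsffRRRss gives the answer.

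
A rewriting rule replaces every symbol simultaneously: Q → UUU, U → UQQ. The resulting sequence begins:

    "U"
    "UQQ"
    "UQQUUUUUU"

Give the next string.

Apply φ to UQQUUUUUU symbol by symbol: U→UQQ, Q→UUU, Q→UUU, U→UQQ, U→UQQ, U→UQQ, U→UQQ, U→UQQ, U→UQQ; joined: UQQ UUU UUU UQQ UQQ UQQ UQQ UQQ UQQ.

UQQUUUUUUUQQUQQUQQUQQUQQUQQ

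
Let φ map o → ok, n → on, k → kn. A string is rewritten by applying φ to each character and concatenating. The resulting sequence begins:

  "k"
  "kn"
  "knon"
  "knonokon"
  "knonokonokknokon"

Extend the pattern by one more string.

φ(knonokonokknokon) expands symbol-by-symbol to kn on ok on ok kn ok on ok kn kn on ok kn ok on; joining the 16 pieces gives the next term.

knonokonokknokonokknknonokknokon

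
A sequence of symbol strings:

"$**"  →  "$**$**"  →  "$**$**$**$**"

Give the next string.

s(k+1) = s(k)·s(k) — each term doubles the last.
One more doubling of $**$**$**$** gives the answer.

$**$**$**$**$**$**$**$**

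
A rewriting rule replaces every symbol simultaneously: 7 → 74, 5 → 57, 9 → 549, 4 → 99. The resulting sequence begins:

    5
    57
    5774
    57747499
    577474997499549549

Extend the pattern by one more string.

Replace each of the 18 characters of 577474997499549549 in place — 57 74 74 99 74 99 549 549 74 99 549 549 57 99 549 57 99 549 — and concatenate.

577474997499549549749954954957995495799549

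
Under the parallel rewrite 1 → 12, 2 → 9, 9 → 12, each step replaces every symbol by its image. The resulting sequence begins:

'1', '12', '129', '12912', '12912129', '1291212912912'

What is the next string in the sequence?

129121291291212912129

Replace each of the 13 characters of 1291212912912 in place — 12 9 12 12 9 12 9 12 12 9 12 12 9 — and concatenate.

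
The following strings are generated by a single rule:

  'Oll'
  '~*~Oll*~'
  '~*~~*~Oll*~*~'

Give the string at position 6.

Each term wraps the previous one in ~*~ on the left and *~ on the right.
From ~*~~*~Oll*~*~, 3 further steps: ~*~~*~Oll*~*~ → ~*~~*~~*~Oll*~*~*~ → ~*~~*~~*~~*~Oll*~*~*~*~ → (answer).

~*~~*~~*~~*~~*~Oll*~*~*~*~*~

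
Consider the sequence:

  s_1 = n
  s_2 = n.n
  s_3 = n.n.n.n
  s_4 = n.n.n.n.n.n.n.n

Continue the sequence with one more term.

s(k+1) = s(k)·.·s(k) — each term doubles the last with '.' between the halves.
One more doubling of n.n.n.n.n.n.n.n gives the answer.

n.n.n.n.n.n.n.n.n.n.n.n.n.n.n.n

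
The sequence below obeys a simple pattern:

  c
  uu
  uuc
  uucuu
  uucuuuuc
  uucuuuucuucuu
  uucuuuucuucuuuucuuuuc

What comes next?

uucuuuucuucuuuucuuuucuucuuuucuucuu

From term 3 onward, concatenate the last term with the second-to-last: uu·c = uuc, uuc·uu = uucuu, …
So term 8 is uucuuuucuucuuuucuuuuc·uucuuuucuucuu.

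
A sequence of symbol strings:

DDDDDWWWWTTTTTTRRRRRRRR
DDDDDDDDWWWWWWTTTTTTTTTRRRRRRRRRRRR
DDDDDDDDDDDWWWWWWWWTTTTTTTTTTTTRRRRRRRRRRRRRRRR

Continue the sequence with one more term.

DDDDDDDDDDDDDDWWWWWWWWWWTTTTTTTTTTTTTTTRRRRRRRRRRRRRRRRRRRR

Reading off run lengths: D runs 5, 8, 11; W runs 4, 6, 8; T runs 6, 9, 12; R runs 8, 12, 16 — each is linear in n, where the shown terms are n = 2, 3, 4.
For the next term, n = 5, so the run lengths are 14, 10, 15, 20.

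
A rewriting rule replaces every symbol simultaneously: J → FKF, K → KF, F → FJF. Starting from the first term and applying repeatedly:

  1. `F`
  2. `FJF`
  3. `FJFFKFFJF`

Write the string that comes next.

Rewriting each symbol of FJFFKFFJF: F→FJF, J→FKF, F→FJF, F→FJF, K→KF, F→FJF, F→FJF, J→FKF, F→FJF, which concatenates to FJF FKF FJF FJF KF FJF FJF FKF FJF.

FJFFKFFJFFJFKFFJFFJFFKFFJF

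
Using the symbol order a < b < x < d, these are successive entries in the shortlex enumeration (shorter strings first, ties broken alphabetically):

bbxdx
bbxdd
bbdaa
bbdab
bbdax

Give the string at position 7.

Advancing 2 positions from bbdax through bbdax → bbdad reaches term 7.

bbdba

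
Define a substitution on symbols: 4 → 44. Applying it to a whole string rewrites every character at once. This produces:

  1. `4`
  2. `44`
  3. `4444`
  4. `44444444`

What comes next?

Expanding 44444444: 4→44, 4→44, 4→44, 4→44, 4→44, 4→44, 4→44, 4→44. Concatenated: 44 44 44 44 44 44 44 44.

4444444444444444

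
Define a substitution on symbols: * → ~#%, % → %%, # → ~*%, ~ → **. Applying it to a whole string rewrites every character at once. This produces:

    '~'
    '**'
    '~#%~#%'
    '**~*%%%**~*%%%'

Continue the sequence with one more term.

~#%~#%**~#%%%%%%%~#%~#%**~#%%%%%%%

φ(**~*%%%**~*%%%) expands symbol-by-symbol to ~#% ~#% ** ~#% %% %% %% ~#% ~#% ** ~#% %% %% %%; joining the 14 pieces gives the next term.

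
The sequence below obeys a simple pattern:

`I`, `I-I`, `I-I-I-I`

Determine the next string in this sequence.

Every step duplicates the string with '-' between the halves.
Doubling I-I-I-I with '-' between the halves:

I-I-I-I-I-I-I-I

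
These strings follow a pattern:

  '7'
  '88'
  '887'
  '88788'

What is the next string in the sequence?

88788887

This is a Fibonacci-style word recurrence s(k) = s(k−1)·s(k−2): e.g. 88·7 = 887.
So term 5 is 88788·887.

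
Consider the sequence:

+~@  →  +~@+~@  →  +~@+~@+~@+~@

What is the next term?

Every step duplicates the string.
Doubling +~@+~@+~@+~@:

+~@+~@+~@+~@+~@+~@+~@+~@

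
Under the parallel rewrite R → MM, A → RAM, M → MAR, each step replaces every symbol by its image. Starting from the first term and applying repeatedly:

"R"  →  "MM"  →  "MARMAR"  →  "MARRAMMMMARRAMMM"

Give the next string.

φ(MARRAMMMMARRAMMM) expands symbol-by-symbol to MAR RAM MM MM RAM MAR MAR MAR MAR RAM MM MM RAM MAR MAR MAR; joining the 16 pieces gives the next term.

MARRAMMMMMRAMMARMARMARMARRAMMMMMRAMMARMARMAR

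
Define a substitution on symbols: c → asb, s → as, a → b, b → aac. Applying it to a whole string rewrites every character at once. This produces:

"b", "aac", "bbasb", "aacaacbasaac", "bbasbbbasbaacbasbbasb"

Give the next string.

Rewriting the 21 symbols of bbasbbbasbaacbasbbasb one by one yields aac aac b as aac aac aac b as aac b b asb aac b as aac aac b as aac; concatenated:

aacaacbasaacaacaacbasaacbbasbaacbasaacaacbasaac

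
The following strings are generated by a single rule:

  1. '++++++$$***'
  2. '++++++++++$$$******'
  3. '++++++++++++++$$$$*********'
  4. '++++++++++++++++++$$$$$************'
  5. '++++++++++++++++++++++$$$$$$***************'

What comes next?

Each string has the form +^{4n+2} $^{n+1} *^{3n} (n = 1, 2, …).
At n = 6 the blocks have lengths 26, 7, 18.

++++++++++++++++++++++++++$$$$$$$******************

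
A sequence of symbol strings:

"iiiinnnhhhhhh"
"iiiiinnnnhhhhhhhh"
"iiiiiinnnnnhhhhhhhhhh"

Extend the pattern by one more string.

iiiiiiinnnnnnhhhhhhhhhhhh

Term n consists of n+1 i's, followed by n n's, followed by 2n h's, where the shown terms are n = 3, 4, 5.
For the next term, n = 6, so the run lengths are 7, 6, 12.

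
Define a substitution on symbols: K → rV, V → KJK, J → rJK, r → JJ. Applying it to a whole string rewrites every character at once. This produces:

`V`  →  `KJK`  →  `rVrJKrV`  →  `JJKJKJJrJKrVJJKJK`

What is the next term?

rJKrJKrVrJKrVrJKrJKJJrJKrVJJKJKrJKrJKrVrJKrV

φ(JJKJKJJrJKrVJJKJK) expands symbol-by-symbol to rJK rJK rV rJK rV rJK rJK JJ rJK rV JJ KJK rJK rJK rV rJK rV; joining the 17 pieces gives the next term.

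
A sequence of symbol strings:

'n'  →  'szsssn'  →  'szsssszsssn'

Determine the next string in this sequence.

Every step adds szsss at the front: s(k+1) = szsss·s(k).
So the next term is szsss·szsssszsssn.

szsssszsssszsssn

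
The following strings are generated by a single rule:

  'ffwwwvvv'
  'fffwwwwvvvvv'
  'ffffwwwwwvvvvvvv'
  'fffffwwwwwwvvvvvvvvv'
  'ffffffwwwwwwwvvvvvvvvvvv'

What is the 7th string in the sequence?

The n-th term is n+1 f's then n+2 w's then 2n+1 v's (n = 1, 2, …).
Setting n = 7 gives 8, 9, 15 characters in each block.

ffffffffwwwwwwwwwvvvvvvvvvvvvvvv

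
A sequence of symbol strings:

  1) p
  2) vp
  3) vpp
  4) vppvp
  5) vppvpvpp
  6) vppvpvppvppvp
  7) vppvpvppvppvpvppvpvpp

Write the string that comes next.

This is a Fibonacci-style word recurrence s(k) = s(k−1)·s(k−2): e.g. vp·p = vpp.
The next term joins vppvpvppvppvpvppvpvpp and vppvpvppvppvp.

vppvpvppvppvpvppvpvppvppvpvppvppvp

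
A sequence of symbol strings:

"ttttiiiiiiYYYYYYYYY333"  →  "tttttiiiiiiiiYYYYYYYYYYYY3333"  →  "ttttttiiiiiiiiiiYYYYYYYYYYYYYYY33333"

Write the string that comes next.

The n-th term is n+1 t's then 2n i's then 3n Y's then n 3's, where the shown terms are n = 3, 4, 5.
At n = 6 the blocks have lengths 7, 12, 18, 6.

tttttttiiiiiiiiiiiiYYYYYYYYYYYYYYYYYY333333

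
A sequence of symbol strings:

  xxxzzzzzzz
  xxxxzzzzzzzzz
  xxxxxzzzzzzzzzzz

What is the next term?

The n-th term is n x's then 2n+1 z's, where the shown terms are n = 3, 4, 5.
For the next term, n = 6, so the run lengths are 6, 13.

xxxxxxzzzzzzzzzzzzz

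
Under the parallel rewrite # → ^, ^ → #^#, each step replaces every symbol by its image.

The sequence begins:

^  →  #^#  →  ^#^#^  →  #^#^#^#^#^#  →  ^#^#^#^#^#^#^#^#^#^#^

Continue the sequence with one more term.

Applying the rule to each of the 21 symbols of ^#^#^#^#^#^#^#^#^#^#^ gives the pieces #^# ^ #^# ^ #^# ^ #^# ^ #^# ^ #^# ^ #^# ^ #^# ^ #^# ^ #^# ^ #^#, which concatenate to the answer.

#^#^#^#^#^#^#^#^#^#^#^#^#^#^#^#^#^#^#^#^#^#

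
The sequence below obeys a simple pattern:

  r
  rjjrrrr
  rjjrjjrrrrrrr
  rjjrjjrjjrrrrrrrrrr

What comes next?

s(k+1) = rjj·s(k)·rrr, so each term gains rjj as a prefix and rrr as a suffix.
So the next term is rjj·rjjrjjrjjrrrrrrrrrr·rrr.

rjjrjjrjjrjjrrrrrrrrrrrrr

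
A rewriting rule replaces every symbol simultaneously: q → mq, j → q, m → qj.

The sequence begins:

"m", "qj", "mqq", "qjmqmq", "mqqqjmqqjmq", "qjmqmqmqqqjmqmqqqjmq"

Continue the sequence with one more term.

mqqqjmqqjmqqjmqmqmqqqjmqqjmqmqmqqqjmq

φ(qjmqmqmqqqjmqmqqqjmq) expands symbol-by-symbol to mq q qj mq qj mq qj mq mq mq q qj mq qj mq mq mq q qj mq; joining the 20 pieces gives the next term.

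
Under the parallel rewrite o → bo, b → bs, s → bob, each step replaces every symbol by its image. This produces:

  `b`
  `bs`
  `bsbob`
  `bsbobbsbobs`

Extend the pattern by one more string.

Apply φ to bsbobbsbobs symbol by symbol: b→bs, s→bob, b→bs, o→bo, b→bs, b→bs, s→bob, b→bs, o→bo, b→bs, s→bob; joined: bs bob bs bo bs bs bob bs bo bs bob.

bsbobbsbobsbsbobbsbobsbob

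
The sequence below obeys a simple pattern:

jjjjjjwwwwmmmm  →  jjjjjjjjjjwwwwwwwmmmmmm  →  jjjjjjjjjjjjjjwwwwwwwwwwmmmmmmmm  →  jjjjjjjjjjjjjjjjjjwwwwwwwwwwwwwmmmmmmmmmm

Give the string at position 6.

jjjjjjjjjjjjjjjjjjjjjjjjjjwwwwwwwwwwwwwwwwwwwmmmmmmmmmmmmmm

Reading off run lengths: j runs 6, 10, 14, 18; w runs 4, 7, 10, 13; m runs 4, 6, 8, 10 — each is linear in n (n = 1, 2, …).
At n = 6 the blocks have lengths 26, 19, 14.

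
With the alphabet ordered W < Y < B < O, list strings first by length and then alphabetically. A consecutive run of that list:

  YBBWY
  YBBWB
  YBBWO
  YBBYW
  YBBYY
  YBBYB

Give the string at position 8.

YBBBW

Stepping forward 2 times from YBBYB: YBBYB → YBBYO, then the target.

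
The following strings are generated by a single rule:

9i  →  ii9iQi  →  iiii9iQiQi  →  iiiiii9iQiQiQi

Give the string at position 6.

iiiiiiiiii9iQiQiQiQiQi

Each term wraps the previous one in ii on the left and Qi on the right.
From iiiiii9iQiQiQi, 2 further steps: iiiiii9iQiQiQi → iiiiiiii9iQiQiQiQi → (answer).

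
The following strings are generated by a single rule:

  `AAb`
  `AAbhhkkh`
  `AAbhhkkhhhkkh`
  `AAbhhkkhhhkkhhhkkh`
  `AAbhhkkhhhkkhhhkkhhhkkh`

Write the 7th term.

Each term is the previous one with hhkkh appended.
From AAbhhkkhhhkkhhhkkhhhkkh, 2 further steps: AAbhhkkhhhkkhhhkkhhhkkh → AAbhhkkhhhkkhhhkkhhhkkhhhkkh → (answer).

AAbhhkkhhhkkhhhkkhhhkkhhhkkhhhkkh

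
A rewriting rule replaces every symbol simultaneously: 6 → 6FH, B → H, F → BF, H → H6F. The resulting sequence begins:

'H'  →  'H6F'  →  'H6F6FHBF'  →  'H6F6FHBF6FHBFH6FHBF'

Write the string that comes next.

Applying the rule to each of the 19 symbols of H6F6FHBF6FHBFH6FHBF gives the pieces H6F 6FH BF 6FH BF H6F H BF 6FH BF H6F H BF H6F 6FH BF H6F H BF, which concatenate to the answer.

H6F6FHBF6FHBFH6FHBF6FHBFH6FHBFH6F6FHBFH6FHBF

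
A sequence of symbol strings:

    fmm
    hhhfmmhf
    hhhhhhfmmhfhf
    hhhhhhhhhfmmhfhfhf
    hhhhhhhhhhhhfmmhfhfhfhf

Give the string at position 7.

hhhhhhhhhhhhhhhhhhfmmhfhfhfhfhfhf

Each term wraps the previous one in hhh on the left and hf on the right.
From hhhhhhhhhhhhfmmhfhfhfhf, 2 further steps: hhhhhhhhhhhhfmmhfhfhfhf → hhhhhhhhhhhhhhhfmmhfhfhfhfhf → (answer).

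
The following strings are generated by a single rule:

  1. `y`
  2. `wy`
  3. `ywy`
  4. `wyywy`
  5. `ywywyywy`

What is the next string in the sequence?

This is a Fibonacci-style word recurrence s(k) = s(k−2)·s(k−1): e.g. y·wy = ywy.
So term 6 is wyywy·ywywyywy.

wyywyywywyywy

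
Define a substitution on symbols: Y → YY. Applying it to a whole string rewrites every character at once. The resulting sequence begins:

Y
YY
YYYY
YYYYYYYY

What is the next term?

YYYYYYYYYYYYYYYY

Rewriting each symbol of YYYYYYYY: Y→YY, Y→YY, Y→YY, Y→YY, Y→YY, Y→YY, Y→YY, Y→YY, which concatenates to YY YY YY YY YY YY YY YY.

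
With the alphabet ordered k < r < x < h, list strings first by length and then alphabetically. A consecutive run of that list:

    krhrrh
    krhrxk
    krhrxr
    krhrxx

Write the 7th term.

Continuing the enumeration 3 steps past krhrxx: krhrxx → krhrxh → krhrhk → (answer).

krhrhr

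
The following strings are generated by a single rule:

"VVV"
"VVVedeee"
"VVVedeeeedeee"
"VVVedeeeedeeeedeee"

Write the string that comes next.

VVVedeeeedeeeedeeeedeee

Every step adds edeee to the end: s(k+1) = s(k)·edeee.
One more step from VVVedeeeedeeeedeee gives the answer.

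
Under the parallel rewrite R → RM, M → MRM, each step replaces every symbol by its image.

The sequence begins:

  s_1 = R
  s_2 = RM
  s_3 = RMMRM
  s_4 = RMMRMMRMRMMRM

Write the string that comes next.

φ(RMMRMMRMRMMRM) expands symbol-by-symbol to RM MRM MRM RM MRM MRM RM MRM RM MRM MRM RM MRM; joining the 13 pieces gives the next term.

RMMRMMRMRMMRMMRMRMMRMRMMRMMRMRMMRM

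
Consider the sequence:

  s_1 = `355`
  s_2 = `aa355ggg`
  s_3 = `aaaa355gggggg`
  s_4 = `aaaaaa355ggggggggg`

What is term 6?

aaaaaaaaaa355ggggggggggggggg

Each term wraps the previous one in aa on the left and ggg on the right.
From aaaaaa355ggggggggg, 2 further steps: aaaaaa355ggggggggg → aaaaaaaa355gggggggggggg → (answer).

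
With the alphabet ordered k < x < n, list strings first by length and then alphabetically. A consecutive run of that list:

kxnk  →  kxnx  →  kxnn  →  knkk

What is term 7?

knxk

Stepping forward 3 times from knkk: knkk → knkx → knkn, then the target.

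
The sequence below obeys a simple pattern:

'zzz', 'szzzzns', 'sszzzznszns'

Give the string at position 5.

sssszzzznsznsznszns

s(k+1) = s·s(k)·zns, so each term gains s as a prefix and zns as a suffix.
From sszzzznszns, 2 further steps: sszzzznszns → ssszzzznsznszns → (answer).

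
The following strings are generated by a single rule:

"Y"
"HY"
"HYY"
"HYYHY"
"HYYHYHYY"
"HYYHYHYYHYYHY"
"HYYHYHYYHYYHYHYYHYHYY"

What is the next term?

HYYHYHYYHYYHYHYYHYHYYHYYHYHYYHYYHY

Each term (from the third on) is the previous term followed by the one before it: term 3 = HY·Y = HYY.
So term 8 is HYYHYHYYHYYHYHYYHYHYY·HYYHYHYYHYYHY.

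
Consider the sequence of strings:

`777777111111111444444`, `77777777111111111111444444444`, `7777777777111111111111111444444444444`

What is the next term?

The n-th term is 2n+2 7's then 3n+3 1's then 3n 4's, where the shown terms are n = 2, 3, 4.
Setting n = 5 gives 12, 18, 15 characters in each block.

777777777777111111111111111111444444444444444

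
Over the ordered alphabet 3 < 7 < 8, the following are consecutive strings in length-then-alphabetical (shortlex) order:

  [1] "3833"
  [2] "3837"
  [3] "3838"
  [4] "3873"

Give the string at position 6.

Advancing 2 positions from 3873 through 3873 → 3877 reaches term 6.

3878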